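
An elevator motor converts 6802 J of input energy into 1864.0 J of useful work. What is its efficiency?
η = W_out/W_in = 1864.0/6802 = 0.274 = 27.4%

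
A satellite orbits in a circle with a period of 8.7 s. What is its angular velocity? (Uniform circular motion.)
ω = 2π/T = 2π/8.7 = 0.7222 rad/s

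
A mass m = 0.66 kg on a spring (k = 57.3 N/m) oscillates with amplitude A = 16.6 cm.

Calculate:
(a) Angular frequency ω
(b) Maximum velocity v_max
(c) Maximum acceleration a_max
ω = √(k/m) = √(57.3/0.66) = 9.318 rad/s
v_max = ωA = 9.318×0.166 = 1.547 m/s
a_max = ω²A = 9.318²×0.166 = 14.41 m/s²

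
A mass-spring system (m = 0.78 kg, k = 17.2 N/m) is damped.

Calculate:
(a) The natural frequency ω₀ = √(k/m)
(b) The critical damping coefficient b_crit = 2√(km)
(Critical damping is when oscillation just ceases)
ω₀ = √(k/m) = √(17.2/0.78) = 4.696 rad/s
b_crit = 2√(km) = 2√(17.2×0.78) = 7.326 kg/s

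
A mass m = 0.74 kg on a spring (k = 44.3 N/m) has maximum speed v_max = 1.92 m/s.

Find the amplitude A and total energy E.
½mv²_max = ½kA² → A = v_max√(m/k) = 1.92×√(0.74/44.3) = 0.2482 m = 24.82 cm
E = ½mv²_max = ½×0.74×1.92² = 1.364 J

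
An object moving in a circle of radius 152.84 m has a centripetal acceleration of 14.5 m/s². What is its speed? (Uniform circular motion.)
v = √(a_c × r) = √(14.5 × 152.84) = 47.08 m/s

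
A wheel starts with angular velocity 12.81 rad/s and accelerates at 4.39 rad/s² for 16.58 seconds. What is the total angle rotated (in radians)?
θ = ω₀t + ½αt² = 12.81×16.58 + ½×4.39×16.58² = 815.79 rad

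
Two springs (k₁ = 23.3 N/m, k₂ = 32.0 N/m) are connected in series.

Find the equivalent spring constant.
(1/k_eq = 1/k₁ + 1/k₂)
1/k_eq = 1/23.3 + 1/32.0 = 0.074168; k_eq = 13.48 N/m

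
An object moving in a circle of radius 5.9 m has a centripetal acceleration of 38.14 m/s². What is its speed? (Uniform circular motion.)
v = √(a_c × r) = √(38.14 × 5.9) = 15.0 m/s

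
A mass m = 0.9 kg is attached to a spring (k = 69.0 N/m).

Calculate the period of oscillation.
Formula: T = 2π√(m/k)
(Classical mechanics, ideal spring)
T = 2π√(m/k) = 2π√(0.9/69.0) = 0.7176 s; f = 1/T = 1.394 Hz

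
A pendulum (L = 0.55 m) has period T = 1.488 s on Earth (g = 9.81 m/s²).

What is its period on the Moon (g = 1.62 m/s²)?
T = 2π√(L/g), so T_moon/T_earth = √(g_earth/g_moon)
T_moon = 2π√(0.55/1.62) = 3.661 s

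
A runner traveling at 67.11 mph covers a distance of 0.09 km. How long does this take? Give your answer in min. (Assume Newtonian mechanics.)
t = d/v (with unit conversion) = 0.05 min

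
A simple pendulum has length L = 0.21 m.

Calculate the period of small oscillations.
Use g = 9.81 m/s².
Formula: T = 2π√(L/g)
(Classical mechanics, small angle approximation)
T = 2π√(L/g) = 2π√(0.21/9.81) = 0.9193 s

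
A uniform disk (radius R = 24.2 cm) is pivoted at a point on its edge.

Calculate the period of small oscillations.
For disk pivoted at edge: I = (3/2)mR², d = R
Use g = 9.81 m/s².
I/m = (3/2)R² = 0.08785 m²; d = R = 0.242 m
T = 2π√((3/2)R²/(gR)) = 2π√(3R/(2g)) = 1.209 s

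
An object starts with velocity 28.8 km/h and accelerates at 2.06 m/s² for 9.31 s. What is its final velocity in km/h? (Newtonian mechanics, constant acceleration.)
v = v₀ + at (with unit conversion) = 97.84 km/h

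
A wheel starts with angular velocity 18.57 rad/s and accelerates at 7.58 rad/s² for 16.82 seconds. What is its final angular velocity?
ω = ω₀ + αt = 18.57 + 7.58 × 16.82 = 146.07 rad/s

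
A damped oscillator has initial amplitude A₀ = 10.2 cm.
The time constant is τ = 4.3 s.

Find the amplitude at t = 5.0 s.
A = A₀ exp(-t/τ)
A = A₀ exp(−t/τ) = 10.2×exp(−5.0/4.3) = 3.189 cm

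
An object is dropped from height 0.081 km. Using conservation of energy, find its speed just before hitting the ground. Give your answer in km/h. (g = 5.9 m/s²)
mgh = ½mv² → v = √(2gh) = √(2×5.9×81) = 30.92 m/s = 111.3 km/h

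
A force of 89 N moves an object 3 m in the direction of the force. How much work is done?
W = Fd = 89×3 = 267.0 J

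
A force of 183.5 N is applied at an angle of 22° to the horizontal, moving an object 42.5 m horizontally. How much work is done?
W = Fd cosθ = 183.5×42.5×cos(22°) = 7230.9 J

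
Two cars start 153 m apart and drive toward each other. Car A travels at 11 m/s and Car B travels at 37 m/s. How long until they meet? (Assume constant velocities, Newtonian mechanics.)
Combined speed: v_combined = 11 + 37 = 48 m/s
Time to meet: t = d/48 = 153/48 = 3.19 s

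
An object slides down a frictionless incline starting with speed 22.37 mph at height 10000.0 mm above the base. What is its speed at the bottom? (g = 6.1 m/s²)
½mv₀² + mgh = ½mv² → v = √(v₀² + 2gh) = √(10² + 2×6.1×10) = 14.9 m/s = 33.33 mph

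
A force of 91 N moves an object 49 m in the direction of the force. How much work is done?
W = Fd = 91×49 = 4459.0 J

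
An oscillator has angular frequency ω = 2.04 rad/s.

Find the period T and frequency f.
T = 2π/ω = 2π/2.04 = 3.08 s; f = ω/2π = 0.3247 Hz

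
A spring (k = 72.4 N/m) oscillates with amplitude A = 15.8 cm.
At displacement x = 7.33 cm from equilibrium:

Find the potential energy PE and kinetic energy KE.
E_total = ½kA² = ½×72.4×(0.158)² = 0.9037 J
PE = ½kx² = ½×72.4×(0.0733)² = 0.1945 J
KE = E_total − PE = 0.7092 J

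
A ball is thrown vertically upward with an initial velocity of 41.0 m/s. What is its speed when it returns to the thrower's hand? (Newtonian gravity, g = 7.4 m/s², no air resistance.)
By conservation of energy, the ball returns at the same speed = 41.0 m/s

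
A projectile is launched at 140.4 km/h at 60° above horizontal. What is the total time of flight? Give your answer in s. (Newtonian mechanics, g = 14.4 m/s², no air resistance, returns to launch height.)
T = 2v₀sin(θ)/g (with unit conversion) = 4.691 s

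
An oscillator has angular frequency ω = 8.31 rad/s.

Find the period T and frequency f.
T = 2π/ω = 2π/8.31 = 0.7561 s; f = ω/2π = 1.323 Hz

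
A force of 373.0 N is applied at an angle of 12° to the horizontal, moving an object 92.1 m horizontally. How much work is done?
W = Fd cosθ = 373.0×92.1×cos(12°) = 33603.0 J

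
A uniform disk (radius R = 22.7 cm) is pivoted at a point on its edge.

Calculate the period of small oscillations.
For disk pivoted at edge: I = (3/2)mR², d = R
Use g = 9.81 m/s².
I/m = (3/2)R² = 0.07729 m²; d = R = 0.227 m
T = 2π√((3/2)R²/(gR)) = 2π√(3R/(2g)) = 1.171 s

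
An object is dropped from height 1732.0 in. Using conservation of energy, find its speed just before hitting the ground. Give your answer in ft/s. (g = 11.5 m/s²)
mgh = ½mv² → v = √(2gh) = √(2×11.5×43.99) = 31.81 m/s = 104.4 ft/s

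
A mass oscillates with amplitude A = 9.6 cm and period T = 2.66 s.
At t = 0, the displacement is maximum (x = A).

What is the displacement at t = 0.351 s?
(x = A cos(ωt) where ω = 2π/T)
ω = 2π/T = 2π/2.66 = 2.362 rad/s
x = A cos(ωt) = 9.6×cos(2.362×0.351) = 6.485 cm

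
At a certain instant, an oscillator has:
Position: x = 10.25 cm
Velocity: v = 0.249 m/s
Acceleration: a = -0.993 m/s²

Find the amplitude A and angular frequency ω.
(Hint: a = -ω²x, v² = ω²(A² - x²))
a = −ω²x → ω = √(|a|/x) = √(0.993/0.1025) = 3.113 rad/s
v² = ω²(A² − x²) → A = √(x² + v²/ω²) = √(0.1025² + 0.249²/3.113²) = 0.13 m = 13 cm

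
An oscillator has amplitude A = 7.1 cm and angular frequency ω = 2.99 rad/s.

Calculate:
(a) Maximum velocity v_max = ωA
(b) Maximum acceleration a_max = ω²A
v_max = ωA = 2.99×0.071 = 0.2123 m/s
a_max = ω²A = 2.99²×0.071 = 0.6347 m/s²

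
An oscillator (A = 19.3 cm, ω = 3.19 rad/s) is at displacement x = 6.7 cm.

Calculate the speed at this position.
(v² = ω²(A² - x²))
v = ω√(A² − x²) = 3.19×√(0.193² − 0.067²) = 0.5774 m/s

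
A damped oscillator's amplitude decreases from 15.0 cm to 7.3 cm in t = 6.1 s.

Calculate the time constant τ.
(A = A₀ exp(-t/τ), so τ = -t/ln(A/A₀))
A/A₀ = 7.3/15.0 = 0.4867; ln(A/A₀) = -0.7202
τ = −t/ln(A/A₀) = −6.1/-0.7202 = 8.47 s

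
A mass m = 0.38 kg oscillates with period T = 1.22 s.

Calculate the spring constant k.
T = 2π√(m/k) → k = m(2π/T)² = 0.38×(2π/1.22)² = 10.08 N/m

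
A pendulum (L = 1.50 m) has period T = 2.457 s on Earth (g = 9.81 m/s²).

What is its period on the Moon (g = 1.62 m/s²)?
T = 2π√(L/g), so T_moon/T_earth = √(g_earth/g_moon)
T_moon = 2π√(1.5/1.62) = 6.046 s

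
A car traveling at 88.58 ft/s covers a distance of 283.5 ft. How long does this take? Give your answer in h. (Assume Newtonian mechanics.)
t = d/v (with unit conversion) = 0.000889 h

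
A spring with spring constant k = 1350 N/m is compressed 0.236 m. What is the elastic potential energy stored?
PE = ½kx² = ½×1350×0.236² = 37.59 J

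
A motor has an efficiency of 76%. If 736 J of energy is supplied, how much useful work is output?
W_out = η × W_in = 0.76 × 736 = 559.36 J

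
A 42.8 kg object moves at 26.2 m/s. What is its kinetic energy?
KE = ½mv² = ½×42.8×26.2² = 14689.82 J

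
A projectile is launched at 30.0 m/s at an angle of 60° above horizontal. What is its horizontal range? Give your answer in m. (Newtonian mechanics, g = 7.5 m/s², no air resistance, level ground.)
R = v₀² sin(2θ) / g = 103.9 m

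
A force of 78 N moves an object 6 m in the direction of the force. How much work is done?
W = Fd = 78×6 = 468.0 J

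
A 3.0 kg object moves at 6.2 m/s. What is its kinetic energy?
KE = ½mv² = ½×3.0×6.2² = 57.66 J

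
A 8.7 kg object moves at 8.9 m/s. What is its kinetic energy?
KE = ½mv² = ½×8.7×8.9² = 344.5635 J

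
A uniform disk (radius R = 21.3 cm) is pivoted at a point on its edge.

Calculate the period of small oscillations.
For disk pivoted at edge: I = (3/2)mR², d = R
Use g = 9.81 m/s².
I/m = (3/2)R² = 0.06805 m²; d = R = 0.213 m
T = 2π√((3/2)R²/(gR)) = 2π√(3R/(2g)) = 1.134 s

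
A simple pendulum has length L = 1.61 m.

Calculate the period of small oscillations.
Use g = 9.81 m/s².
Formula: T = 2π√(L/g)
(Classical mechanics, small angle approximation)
T = 2π√(L/g) = 2π√(1.61/9.81) = 2.545 s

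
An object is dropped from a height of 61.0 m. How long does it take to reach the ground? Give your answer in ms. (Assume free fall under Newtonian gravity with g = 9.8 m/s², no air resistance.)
t = √(2h/g) (with unit conversion) = 3528.0 ms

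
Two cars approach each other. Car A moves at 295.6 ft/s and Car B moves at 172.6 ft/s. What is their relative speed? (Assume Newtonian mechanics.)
v_rel = v_A + v_B = 295.6 + 172.6 = 468.2 ft/s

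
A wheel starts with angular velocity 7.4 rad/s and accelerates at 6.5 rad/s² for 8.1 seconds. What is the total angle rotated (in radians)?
θ = ω₀t + ½αt² = 7.4×8.1 + ½×6.5×8.1² = 273.17 rad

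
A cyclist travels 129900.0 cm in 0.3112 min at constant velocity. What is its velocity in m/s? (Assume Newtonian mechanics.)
v = d/t (with unit conversion) = 69.57 m/s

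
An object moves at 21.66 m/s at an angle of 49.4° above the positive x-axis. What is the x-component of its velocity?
vₓ = v cos(θ) = 21.66 × cos(49.4°) = 14.1 m/s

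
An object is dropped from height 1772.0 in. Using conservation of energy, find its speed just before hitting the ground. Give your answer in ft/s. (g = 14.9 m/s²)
mgh = ½mv² → v = √(2gh) = √(2×14.9×45.01) = 36.62 m/s = 120.2 ft/s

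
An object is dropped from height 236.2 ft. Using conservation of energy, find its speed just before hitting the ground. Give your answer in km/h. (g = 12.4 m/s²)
mgh = ½mv² → v = √(2gh) = √(2×12.4×71.99) = 42.25 m/s = 152.1 km/h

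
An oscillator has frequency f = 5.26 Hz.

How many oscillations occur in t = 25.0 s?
n = f×t = 5.26×25.0 = 131.5 oscillations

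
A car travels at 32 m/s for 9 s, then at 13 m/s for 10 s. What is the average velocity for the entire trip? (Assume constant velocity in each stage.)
d₁ = v₁t₁ = 32 × 9 = 288 m
d₂ = v₂t₂ = 13 × 10 = 130 m
d_total = 418 m, t_total = 19 s
v_avg = d_total/t_total = 418/19 = 22.0 m/s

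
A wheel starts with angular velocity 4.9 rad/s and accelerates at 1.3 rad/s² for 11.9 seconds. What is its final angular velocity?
ω = ω₀ + αt = 4.9 + 1.3 × 11.9 = 20.37 rad/s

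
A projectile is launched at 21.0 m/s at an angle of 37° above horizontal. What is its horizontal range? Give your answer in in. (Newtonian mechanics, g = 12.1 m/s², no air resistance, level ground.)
R = v₀² sin(2θ) / g (with unit conversion) = 1379.0 in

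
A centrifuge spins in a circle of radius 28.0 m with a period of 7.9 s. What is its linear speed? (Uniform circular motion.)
v = 2πr/T = 2π×28.0/7.9 = 22.27 m/s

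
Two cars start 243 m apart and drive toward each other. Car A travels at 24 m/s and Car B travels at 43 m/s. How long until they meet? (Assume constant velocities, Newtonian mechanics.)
Combined speed: v_combined = 24 + 43 = 67 m/s
Time to meet: t = d/67 = 243/67 = 3.63 s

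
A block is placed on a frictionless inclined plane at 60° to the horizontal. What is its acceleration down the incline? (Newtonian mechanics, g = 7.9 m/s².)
a = g sin(θ) = 7.9 × sin(60°) = 7.9 × 0.866 = 6.84 m/s²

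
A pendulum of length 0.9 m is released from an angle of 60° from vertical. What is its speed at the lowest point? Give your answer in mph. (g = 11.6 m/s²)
h = L(1 − cosθ) = 0.9×(1 − cos60°) = 0.45 m
v = √(2gh) = √(2×11.6×0.45) = 3.231 m/s = 7.228 mph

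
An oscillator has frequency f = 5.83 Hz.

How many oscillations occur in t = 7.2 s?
n = f×t = 5.83×7.2 = 41.98 oscillations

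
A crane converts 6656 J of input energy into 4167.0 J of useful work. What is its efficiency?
η = W_out/W_in = 4167.0/6656 = 0.6261 = 62.61%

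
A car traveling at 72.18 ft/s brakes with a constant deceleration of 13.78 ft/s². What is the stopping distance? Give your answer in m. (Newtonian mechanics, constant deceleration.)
d = v₀² / (2a) (with unit conversion) = 57.62 m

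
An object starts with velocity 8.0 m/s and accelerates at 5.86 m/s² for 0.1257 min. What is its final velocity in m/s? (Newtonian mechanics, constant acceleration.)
v = v₀ + at (with unit conversion) = 52.2 m/s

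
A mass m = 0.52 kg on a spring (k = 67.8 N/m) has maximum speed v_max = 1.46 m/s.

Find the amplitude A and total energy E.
½mv²_max = ½kA² → A = v_max√(m/k) = 1.46×√(0.52/67.8) = 0.1279 m = 12.79 cm
E = ½mv²_max = ½×0.52×1.46² = 0.5542 J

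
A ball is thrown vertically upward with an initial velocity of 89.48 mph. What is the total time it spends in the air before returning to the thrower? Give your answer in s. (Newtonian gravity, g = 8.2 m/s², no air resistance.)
t_total = 2v₀/g (with unit conversion) = 9.756 s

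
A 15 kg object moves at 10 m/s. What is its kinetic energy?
KE = ½mv² = ½×15×10² = 750.0 J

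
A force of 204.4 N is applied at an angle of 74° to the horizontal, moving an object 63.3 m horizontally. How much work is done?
W = Fd cosθ = 204.4×63.3×cos(74°) = 3566.3 J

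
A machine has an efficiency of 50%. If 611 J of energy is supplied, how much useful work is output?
W_out = η × W_in = 0.5 × 611 = 305.5 J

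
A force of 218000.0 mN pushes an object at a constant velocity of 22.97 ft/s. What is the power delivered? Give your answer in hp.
P = Fv = 218 N × 7.001 m/s = 1526 W = 2.047 hp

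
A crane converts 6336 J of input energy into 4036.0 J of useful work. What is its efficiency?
η = W_out/W_in = 4036.0/6336 = 0.637 = 63.7%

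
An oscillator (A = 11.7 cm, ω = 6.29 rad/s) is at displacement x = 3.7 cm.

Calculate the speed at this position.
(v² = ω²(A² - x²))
v = ω√(A² − x²) = 6.29×√(0.117² − 0.037²) = 0.6982 m/s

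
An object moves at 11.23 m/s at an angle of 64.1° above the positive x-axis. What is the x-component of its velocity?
vₓ = v cos(θ) = 11.23 × cos(64.1°) = 4.91 m/s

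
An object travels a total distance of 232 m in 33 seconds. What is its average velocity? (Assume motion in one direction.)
v_avg = Δd / Δt = 232 / 33 = 7.03 m/s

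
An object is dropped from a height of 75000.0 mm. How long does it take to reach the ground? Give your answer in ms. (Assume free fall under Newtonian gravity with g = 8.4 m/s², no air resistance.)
t = √(2h/g) (with unit conversion) = 4226.0 ms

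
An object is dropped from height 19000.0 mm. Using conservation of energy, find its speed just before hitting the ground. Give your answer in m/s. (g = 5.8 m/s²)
mgh = ½mv² → v = √(2gh) = √(2×5.8×19) = 14.85 m/s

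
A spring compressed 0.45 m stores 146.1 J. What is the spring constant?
PE = ½kx² → k = 2PE/x² = 2×146.1/0.45² = 1443.0 N/m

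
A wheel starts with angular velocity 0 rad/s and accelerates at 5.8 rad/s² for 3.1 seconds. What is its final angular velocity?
ω = ω₀ + αt = 0 + 5.8 × 3.1 = 17.98 rad/s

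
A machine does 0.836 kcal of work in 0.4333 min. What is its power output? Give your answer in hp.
P = W/t = 3498 J / 26 s = 134.5 W = 0.1804 hp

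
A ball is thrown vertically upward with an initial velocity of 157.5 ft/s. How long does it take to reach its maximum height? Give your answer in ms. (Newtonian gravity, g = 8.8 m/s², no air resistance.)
t_up = v₀/g (with unit conversion) = 5455.0 ms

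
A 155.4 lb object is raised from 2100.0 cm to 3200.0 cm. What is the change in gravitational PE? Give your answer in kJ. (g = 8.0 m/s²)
ΔPE = mg(h₂ − h₁) = 70.49 kg × 8.0 m/s² × (32 − 21) m = 6203 J = 6.203 kJ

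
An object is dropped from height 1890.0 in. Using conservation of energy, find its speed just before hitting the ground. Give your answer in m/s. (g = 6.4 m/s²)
mgh = ½mv² → v = √(2gh) = √(2×6.4×48.01) = 24.79 m/s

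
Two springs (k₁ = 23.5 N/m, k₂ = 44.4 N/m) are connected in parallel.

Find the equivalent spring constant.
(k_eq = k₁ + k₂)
k_eq = k₁ + k₂ = 23.5 + 44.4 = 67.9 N/m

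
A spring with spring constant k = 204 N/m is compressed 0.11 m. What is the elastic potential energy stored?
PE = ½kx² = ½×204×0.11² = 1.234 J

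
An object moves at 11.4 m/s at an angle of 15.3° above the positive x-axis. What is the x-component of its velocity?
vₓ = v cos(θ) = 11.4 × cos(15.3°) = 11.0 m/s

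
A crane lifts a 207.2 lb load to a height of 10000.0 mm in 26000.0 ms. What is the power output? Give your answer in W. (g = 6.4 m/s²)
W = mgh = 93.98×6.4×10 = 6015 J
P = W/t = 6015/26 = 231.3 W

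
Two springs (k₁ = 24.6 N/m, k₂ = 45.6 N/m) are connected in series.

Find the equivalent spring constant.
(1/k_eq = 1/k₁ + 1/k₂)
1/k_eq = 1/24.6 + 1/45.6 = 0.06258; k_eq = 15.98 N/m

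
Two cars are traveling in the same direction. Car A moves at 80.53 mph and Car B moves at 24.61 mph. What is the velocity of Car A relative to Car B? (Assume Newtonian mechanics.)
v_rel = v_A - v_B = 80.53 - 24.61 = 55.92 mph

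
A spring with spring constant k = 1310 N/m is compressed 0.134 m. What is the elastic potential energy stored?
PE = ½kx² = ½×1310×0.134² = 11.76 J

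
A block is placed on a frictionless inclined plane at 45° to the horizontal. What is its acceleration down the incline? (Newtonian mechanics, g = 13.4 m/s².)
a = g sin(θ) = 13.4 × sin(45°) = 13.4 × 0.7071 = 9.48 m/s²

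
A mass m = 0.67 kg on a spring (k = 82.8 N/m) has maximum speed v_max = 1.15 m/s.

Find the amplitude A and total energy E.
½mv²_max = ½kA² → A = v_max√(m/k) = 1.15×√(0.67/82.8) = 0.1034 m = 10.34 cm
E = ½mv²_max = ½×0.67×1.15² = 0.443 J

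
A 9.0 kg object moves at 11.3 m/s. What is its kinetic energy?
KE = ½mv² = ½×9.0×11.3² = 574.605 J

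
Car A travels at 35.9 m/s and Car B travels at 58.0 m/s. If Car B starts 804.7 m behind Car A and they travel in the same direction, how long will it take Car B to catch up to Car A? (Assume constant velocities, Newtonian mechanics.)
Relative speed: v_rel = 58.0 - 35.9 = 22.1 m/s
Time to catch: t = d₀/v_rel = 804.7/22.1 = 36.41 s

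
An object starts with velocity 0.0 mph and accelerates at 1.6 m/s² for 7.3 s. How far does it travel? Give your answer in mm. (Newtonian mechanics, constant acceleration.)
d = v₀t + ½at² (with unit conversion) = 42630.0 mm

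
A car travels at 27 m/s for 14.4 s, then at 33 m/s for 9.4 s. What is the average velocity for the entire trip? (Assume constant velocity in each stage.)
d₁ = v₁t₁ = 27 × 14.4 = 388.8 m
d₂ = v₂t₂ = 33 × 9.4 = 310.2 m
d_total = 699.0 m, t_total = 23.8 s
v_avg = d_total/t_total = 699.0/23.8 = 29.37 m/s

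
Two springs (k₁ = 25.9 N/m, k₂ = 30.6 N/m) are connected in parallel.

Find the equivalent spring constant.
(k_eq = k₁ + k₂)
k_eq = k₁ + k₂ = 25.9 + 30.6 = 56.5 N/m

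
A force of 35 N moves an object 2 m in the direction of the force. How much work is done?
W = Fd = 35×2 = 70.0 J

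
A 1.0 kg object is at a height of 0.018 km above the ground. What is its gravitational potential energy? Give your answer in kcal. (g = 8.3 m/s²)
PE = mgh = 1 kg × 8.3 m/s² × 18 m = 149.4 J = 0.03571 kcal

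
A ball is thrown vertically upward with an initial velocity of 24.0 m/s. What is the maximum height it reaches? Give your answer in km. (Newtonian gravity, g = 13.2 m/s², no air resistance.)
h_max = v₀²/(2g) (with unit conversion) = 0.02182 km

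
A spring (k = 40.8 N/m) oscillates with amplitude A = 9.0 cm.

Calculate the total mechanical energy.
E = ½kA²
E = ½kA² = ½×40.8×(0.09)² = 0.1652 J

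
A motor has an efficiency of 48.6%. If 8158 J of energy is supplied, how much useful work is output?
W_out = η × W_in = 0.486 × 8158 = 3964.8 J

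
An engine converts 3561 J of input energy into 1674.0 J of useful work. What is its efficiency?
η = W_out/W_in = 1674.0/3561 = 0.4701 = 47.01%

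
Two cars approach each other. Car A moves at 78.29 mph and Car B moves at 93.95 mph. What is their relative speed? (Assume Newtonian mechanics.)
v_rel = v_A + v_B = 78.29 + 93.95 = 172.2 mph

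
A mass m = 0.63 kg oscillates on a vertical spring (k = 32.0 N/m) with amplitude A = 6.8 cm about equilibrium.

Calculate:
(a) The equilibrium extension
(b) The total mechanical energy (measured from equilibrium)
x_eq = mg/k = 0.63×9.81/32.0 = 0.1931 m = 19.31 cm
E = ½kA² = ½×32.0×(0.068)² = 0.07398 J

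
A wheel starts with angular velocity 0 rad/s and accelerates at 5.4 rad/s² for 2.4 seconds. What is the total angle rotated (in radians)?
θ = ω₀t + ½αt² = 0×2.4 + ½×5.4×2.4² = 15.55 rad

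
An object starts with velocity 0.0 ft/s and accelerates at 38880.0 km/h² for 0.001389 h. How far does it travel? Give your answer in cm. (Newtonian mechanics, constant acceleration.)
d = v₀t + ½at² (with unit conversion) = 3751.0 cm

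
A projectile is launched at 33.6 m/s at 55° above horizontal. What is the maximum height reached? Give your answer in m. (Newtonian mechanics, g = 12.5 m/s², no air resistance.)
H = v₀²sin²(θ)/(2g) = 30.3 m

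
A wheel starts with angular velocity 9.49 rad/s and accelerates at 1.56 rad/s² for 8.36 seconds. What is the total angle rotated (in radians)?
θ = ω₀t + ½αt² = 9.49×8.36 + ½×1.56×8.36² = 133.85 rad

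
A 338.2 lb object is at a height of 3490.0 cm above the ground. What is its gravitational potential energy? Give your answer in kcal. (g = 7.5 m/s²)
PE = mgh = 153.4 kg × 7.5 m/s² × 34.9 m = 4.015e+04 J = 9.597 kcal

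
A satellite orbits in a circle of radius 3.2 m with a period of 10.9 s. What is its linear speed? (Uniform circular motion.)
v = 2πr/T = 2π×3.2/10.9 = 1.84 m/s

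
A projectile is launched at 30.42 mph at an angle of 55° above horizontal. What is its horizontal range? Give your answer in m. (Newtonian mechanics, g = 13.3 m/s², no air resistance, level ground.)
R = v₀² sin(2θ) / g (with unit conversion) = 13.07 m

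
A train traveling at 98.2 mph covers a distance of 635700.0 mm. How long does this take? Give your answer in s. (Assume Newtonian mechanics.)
t = d/v (with unit conversion) = 14.48 s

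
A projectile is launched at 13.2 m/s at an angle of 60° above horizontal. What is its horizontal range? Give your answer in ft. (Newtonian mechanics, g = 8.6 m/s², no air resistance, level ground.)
R = v₀² sin(2θ) / g (with unit conversion) = 57.57 ft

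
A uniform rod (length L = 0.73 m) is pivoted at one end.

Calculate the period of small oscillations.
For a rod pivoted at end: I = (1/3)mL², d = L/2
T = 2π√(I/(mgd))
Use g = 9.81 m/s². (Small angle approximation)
I/m = (1/3)L² = 0.1776 m²; d = L/2 = 0.365 m
T = 2π√(I/(mgd)) = 2π√(0.1776/(9.81×0.365)) = 1.399 s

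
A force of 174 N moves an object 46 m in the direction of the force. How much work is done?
W = Fd = 174×46 = 8004.0 J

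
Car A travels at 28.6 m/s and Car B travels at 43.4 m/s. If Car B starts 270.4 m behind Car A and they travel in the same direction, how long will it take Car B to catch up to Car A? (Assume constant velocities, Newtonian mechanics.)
Relative speed: v_rel = 43.4 - 28.6 = 14.8 m/s
Time to catch: t = d₀/v_rel = 270.4/14.8 = 18.27 s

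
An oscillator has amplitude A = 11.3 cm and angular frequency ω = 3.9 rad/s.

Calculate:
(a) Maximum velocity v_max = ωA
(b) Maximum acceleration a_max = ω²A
v_max = ωA = 3.9×0.113 = 0.4407 m/s
a_max = ω²A = 3.9²×0.113 = 1.719 m/s²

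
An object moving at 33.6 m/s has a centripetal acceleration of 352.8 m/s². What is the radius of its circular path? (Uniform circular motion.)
r = v²/a_c = 33.6²/352.8 = 3.2 m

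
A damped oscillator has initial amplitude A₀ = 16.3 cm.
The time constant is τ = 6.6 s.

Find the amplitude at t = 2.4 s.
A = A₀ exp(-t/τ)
A = A₀ exp(−t/τ) = 16.3×exp(−2.4/6.6) = 11.33 cm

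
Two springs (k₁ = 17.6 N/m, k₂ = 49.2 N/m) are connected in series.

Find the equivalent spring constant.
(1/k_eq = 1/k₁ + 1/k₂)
1/k_eq = 1/17.6 + 1/49.2 = 0.077143; k_eq = 12.96 N/m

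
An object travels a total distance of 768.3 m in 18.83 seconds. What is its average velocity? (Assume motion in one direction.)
v_avg = Δd / Δt = 768.3 / 18.83 = 40.8 m/s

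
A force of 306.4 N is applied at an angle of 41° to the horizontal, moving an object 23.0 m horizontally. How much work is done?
W = Fd cosθ = 306.4×23.0×cos(41°) = 5318.6 J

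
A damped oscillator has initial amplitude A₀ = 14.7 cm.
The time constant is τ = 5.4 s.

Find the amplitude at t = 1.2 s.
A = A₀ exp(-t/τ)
A = A₀ exp(−t/τ) = 14.7×exp(−1.2/5.4) = 11.77 cm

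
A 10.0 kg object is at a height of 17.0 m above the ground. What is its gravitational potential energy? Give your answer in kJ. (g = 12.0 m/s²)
PE = mgh = 10 kg × 12.0 m/s² × 17 m = 2040 J = 2.04 kJ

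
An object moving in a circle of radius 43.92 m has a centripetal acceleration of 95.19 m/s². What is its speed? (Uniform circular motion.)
v = √(a_c × r) = √(95.19 × 43.92) = 64.66 m/s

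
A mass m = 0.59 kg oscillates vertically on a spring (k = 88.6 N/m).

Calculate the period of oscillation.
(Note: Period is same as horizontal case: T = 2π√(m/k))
T = 2π√(m/k) = 2π√(0.59/88.6) = 0.5127 s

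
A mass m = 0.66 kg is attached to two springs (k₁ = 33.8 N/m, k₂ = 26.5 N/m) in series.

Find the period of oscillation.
k_eq = k₁k₂/(k₁+k₂) = 14.85 N/m
T = 2π√(m/k_eq) = 2π√(0.66/14.85) = 1.324 s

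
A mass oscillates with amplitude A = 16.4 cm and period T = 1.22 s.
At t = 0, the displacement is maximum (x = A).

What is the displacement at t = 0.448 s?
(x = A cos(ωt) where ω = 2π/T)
ω = 2π/T = 2π/1.22 = 5.15 rad/s
x = A cos(ωt) = 16.4×cos(5.15×0.448) = -11.02 cm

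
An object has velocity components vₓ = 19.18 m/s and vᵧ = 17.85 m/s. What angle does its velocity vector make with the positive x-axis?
θ = arctan(vᵧ/vₓ) = arctan(17.85/19.18) = 42.94°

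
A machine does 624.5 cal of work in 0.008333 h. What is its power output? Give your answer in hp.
P = W/t = 2613 J / 30 s = 87.1 W = 0.1168 hp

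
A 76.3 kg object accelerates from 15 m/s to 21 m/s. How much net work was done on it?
W_net = ΔKE = ½m(v₂² − v₁²) = ½×76.3×(21² − 15²) = 8240.4 J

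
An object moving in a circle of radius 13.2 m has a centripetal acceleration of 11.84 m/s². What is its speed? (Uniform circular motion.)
v = √(a_c × r) = √(11.84 × 13.2) = 12.5 m/s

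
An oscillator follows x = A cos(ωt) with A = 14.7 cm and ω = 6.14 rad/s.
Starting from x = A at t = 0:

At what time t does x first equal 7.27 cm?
cos(ωt) = x/A = 7.27/14.7 = 0.4946
ωt = arccos(0.4946) = 1.053 rad
t = 1.053/6.14 = 0.1716 s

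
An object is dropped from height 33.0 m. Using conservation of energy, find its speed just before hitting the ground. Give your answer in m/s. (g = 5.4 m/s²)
mgh = ½mv² → v = √(2gh) = √(2×5.4×33) = 18.88 m/s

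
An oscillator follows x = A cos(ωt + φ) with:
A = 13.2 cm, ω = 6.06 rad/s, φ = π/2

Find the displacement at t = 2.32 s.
x = A cos(ωt + φ) = 13.2×cos(6.06×2.32 + π/2) = -13.16 cm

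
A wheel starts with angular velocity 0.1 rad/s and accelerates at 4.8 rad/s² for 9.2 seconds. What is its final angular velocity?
ω = ω₀ + αt = 0.1 + 4.8 × 9.2 = 44.26 rad/s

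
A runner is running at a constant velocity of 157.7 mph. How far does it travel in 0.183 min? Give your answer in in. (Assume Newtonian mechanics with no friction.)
d = vt (with unit conversion) = 30480.0 in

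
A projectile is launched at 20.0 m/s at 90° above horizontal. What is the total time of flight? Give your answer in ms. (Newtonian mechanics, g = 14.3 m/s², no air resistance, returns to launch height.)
T = 2v₀sin(θ)/g (with unit conversion) = 2797.0 ms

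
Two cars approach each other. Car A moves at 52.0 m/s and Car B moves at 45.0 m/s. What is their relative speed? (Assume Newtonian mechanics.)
v_rel = v_A + v_B = 52.0 + 45.0 = 97.0 m/s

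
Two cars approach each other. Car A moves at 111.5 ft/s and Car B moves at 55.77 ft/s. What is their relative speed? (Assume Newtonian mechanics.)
v_rel = v_A + v_B = 111.5 + 55.77 = 167.3 ft/s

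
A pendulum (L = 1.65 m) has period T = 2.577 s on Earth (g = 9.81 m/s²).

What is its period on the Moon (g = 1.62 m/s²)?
T = 2π√(L/g), so T_moon/T_earth = √(g_earth/g_moon)
T_moon = 2π√(1.65/1.62) = 6.341 s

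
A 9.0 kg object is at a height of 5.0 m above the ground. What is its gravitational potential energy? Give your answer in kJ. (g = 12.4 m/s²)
PE = mgh = 9 kg × 12.4 m/s² × 5 m = 558 J = 0.558 kJ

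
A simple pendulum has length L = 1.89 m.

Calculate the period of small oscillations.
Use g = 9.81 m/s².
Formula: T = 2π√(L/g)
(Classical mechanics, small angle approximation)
T = 2π√(L/g) = 2π√(1.89/9.81) = 2.758 s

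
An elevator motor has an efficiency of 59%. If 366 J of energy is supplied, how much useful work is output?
W_out = η × W_in = 0.59 × 366 = 215.94 J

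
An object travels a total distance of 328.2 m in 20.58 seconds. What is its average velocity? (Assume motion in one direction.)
v_avg = Δd / Δt = 328.2 / 20.58 = 15.95 m/s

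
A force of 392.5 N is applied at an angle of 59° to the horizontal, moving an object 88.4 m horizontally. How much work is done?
W = Fd cosθ = 392.5×88.4×cos(59°) = 17870.0 J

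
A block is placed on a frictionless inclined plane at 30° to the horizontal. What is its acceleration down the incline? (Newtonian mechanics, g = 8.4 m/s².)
a = g sin(θ) = 8.4 × sin(30°) = 8.4 × 0.5 = 4.2 m/s²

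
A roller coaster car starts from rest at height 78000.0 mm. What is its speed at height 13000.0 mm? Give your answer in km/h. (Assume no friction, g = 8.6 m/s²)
mgh₁ = ½mv₂² + mgh₂ → v₂ = √(2g(h₁−h₂)) = √(2×8.6×(78−13)) = 33.44 m/s = 120.4 km/h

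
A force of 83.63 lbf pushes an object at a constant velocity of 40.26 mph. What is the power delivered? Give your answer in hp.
P = Fv = 372 N × 18 m/s = 6695 W = 8.979 hp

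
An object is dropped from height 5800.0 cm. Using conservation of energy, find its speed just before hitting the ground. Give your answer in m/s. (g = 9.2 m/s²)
mgh = ½mv² → v = √(2gh) = √(2×9.2×58) = 32.67 m/s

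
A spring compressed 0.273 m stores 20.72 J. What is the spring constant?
PE = ½kx² → k = 2PE/x² = 2×20.72/0.273² = 556.0 N/m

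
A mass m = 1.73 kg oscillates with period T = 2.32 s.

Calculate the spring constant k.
T = 2π√(m/k) → k = m(2π/T)² = 1.73×(2π/2.32)² = 12.69 N/m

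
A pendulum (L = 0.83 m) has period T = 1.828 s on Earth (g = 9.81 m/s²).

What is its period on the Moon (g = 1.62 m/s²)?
T = 2π√(L/g), so T_moon/T_earth = √(g_earth/g_moon)
T_moon = 2π√(0.83/1.62) = 4.497 s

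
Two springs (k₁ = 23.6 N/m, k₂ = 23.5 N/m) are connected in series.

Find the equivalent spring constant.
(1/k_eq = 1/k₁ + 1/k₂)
1/k_eq = 1/23.6 + 1/23.5 = 0.084926; k_eq = 11.77 N/m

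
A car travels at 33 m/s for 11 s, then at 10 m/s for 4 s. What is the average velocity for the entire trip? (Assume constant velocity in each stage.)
d₁ = v₁t₁ = 33 × 11 = 363 m
d₂ = v₂t₂ = 10 × 4 = 40 m
d_total = 403 m, t_total = 15 s
v_avg = d_total/t_total = 403/15 = 26.87 m/s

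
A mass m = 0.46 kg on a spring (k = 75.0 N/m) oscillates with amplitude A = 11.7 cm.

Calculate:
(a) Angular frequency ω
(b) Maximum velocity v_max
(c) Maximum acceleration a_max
ω = √(k/m) = √(75.0/0.46) = 12.77 rad/s
v_max = ωA = 12.77×0.117 = 1.494 m/s
a_max = ω²A = 12.77²×0.117 = 19.08 m/s²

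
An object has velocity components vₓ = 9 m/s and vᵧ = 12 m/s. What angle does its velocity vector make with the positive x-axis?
θ = arctan(vᵧ/vₓ) = arctan(12/9) = 53.13°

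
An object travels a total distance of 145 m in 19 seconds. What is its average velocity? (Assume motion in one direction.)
v_avg = Δd / Δt = 145 / 19 = 7.63 m/s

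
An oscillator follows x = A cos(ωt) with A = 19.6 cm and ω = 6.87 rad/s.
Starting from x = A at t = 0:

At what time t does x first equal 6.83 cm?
cos(ωt) = x/A = 6.83/19.6 = 0.3485
ωt = arccos(0.3485) = 1.215 rad
t = 1.215/6.87 = 0.1768 s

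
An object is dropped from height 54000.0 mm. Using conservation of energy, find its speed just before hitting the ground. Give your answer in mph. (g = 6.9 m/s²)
mgh = ½mv² → v = √(2gh) = √(2×6.9×54) = 27.3 m/s = 61.06 mph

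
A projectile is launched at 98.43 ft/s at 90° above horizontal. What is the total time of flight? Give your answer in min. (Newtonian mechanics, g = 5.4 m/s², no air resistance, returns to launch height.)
T = 2v₀sin(θ)/g (with unit conversion) = 0.1852 min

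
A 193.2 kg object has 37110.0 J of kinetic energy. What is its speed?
KE = ½mv² → v = √(2KE/m) = √(2×37110.0/193.2) = 19.6 m/s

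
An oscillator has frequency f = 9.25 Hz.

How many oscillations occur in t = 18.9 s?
n = f×t = 9.25×18.9 = 174.8 oscillations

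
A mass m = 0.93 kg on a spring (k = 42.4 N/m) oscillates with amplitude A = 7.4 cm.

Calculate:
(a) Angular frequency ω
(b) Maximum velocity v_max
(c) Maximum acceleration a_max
ω = √(k/m) = √(42.4/0.93) = 6.752 rad/s
v_max = ωA = 6.752×0.074 = 0.4997 m/s
a_max = ω²A = 6.752²×0.074 = 3.374 m/s²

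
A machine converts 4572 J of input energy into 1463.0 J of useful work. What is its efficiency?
η = W_out/W_in = 1463.0/4572 = 0.32 = 32.0%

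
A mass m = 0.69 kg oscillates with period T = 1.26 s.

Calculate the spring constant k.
T = 2π√(m/k) → k = m(2π/T)² = 0.69×(2π/1.26)² = 17.16 N/m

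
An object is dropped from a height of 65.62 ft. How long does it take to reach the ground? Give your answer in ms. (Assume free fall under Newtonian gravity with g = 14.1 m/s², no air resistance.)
t = √(2h/g) (with unit conversion) = 1684.0 ms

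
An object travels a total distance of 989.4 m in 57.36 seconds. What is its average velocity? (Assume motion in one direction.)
v_avg = Δd / Δt = 989.4 / 57.36 = 17.25 m/s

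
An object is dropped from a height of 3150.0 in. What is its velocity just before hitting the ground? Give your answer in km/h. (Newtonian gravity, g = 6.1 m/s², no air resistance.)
v = √(2gh) (with unit conversion) = 112.5 km/h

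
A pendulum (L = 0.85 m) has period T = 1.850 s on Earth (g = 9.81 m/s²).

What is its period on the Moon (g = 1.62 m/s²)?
T = 2π√(L/g), so T_moon/T_earth = √(g_earth/g_moon)
T_moon = 2π√(0.85/1.62) = 4.551 s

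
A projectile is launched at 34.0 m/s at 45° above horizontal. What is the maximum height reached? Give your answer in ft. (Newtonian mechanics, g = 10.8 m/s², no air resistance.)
H = v₀²sin²(θ)/(2g) (with unit conversion) = 87.79 ft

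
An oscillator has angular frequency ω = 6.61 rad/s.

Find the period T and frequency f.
T = 2π/ω = 2π/6.61 = 0.9506 s; f = ω/2π = 1.052 Hz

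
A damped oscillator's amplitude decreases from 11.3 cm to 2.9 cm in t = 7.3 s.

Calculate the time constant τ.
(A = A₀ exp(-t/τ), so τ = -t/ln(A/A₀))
A/A₀ = 2.9/11.3 = 0.2566; ln(A/A₀) = -1.36
τ = −t/ln(A/A₀) = −7.3/-1.36 = 5.367 s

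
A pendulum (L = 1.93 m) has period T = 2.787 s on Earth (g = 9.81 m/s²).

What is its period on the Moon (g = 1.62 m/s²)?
T = 2π√(L/g), so T_moon/T_earth = √(g_earth/g_moon)
T_moon = 2π√(1.93/1.62) = 6.858 s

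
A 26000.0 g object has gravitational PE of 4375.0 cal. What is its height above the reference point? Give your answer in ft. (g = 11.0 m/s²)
PE = mgh → h = PE/(mg) = 1.83e+04 J / (26 kg × 11.0 m/s²) = 64 m = 210.0 ft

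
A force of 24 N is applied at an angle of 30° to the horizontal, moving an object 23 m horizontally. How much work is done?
W = Fd cosθ = 24×23×cos(30°) = 478.05 J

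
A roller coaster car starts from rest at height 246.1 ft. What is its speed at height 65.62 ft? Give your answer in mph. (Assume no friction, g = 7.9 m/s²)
mgh₁ = ½mv₂² + mgh₂ → v₂ = √(2g(h₁−h₂)) = √(2×7.9×(75.01−20)) = 29.48 m/s = 65.95 mph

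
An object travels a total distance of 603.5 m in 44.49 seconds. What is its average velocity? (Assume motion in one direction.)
v_avg = Δd / Δt = 603.5 / 44.49 = 13.56 m/s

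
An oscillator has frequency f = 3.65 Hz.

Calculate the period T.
T = 1/f = 1/3.65 = 0.274 s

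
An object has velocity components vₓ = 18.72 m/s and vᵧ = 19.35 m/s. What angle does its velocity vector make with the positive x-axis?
θ = arctan(vᵧ/vₓ) = arctan(19.35/18.72) = 45.95°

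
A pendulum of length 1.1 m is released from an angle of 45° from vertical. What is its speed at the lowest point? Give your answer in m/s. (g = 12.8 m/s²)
h = L(1 − cosθ) = 1.1×(1 − cos45°) = 0.3222 m
v = √(2gh) = √(2×12.8×0.3222) = 2.872 m/s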